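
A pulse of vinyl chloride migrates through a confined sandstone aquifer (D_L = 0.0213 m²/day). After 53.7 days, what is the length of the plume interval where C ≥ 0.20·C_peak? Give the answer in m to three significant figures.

The plume is Gaussian with σ = √(2Dt) = √(2 × 0.0213 × 53.7) = 1.512 m.
C/C_peak = exp(−Δx²/(2σ²)) = 0.20 ⇒ Δx = σ·√(−2 ln 0.20) = 1.512 × 1.794 = 2.713 m.
Width = 2Δx = 5.43 m.

5.43 m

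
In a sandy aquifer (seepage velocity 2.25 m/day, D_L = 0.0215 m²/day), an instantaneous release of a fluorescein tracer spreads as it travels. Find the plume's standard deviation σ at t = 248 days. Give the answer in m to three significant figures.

Dispersive spreading gives a Gaussian with σ² = 2Dt; advection only shifts the center.
σ = √(2 × 0.0215 × 248) = 3.27 m.

3.27 m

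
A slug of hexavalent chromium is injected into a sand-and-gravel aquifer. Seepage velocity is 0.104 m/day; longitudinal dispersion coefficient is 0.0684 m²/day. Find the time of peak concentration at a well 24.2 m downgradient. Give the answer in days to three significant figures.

For the 1D instantaneous-source solution, setting ∂C/∂t = 0 at fixed x gives v²t² + 2Dt − x² = 0, so t = (√(D² + v²x²) − D)/v².
√(D² + v²x²) = √(0.0684² + 0.104² × 24.2²) = 2.518; v² = 0.010816.
t = (2.518 − 0.0684)/0.010816 = 226 days (vs. the pure-advection estimate x/v = 233 d).

226 days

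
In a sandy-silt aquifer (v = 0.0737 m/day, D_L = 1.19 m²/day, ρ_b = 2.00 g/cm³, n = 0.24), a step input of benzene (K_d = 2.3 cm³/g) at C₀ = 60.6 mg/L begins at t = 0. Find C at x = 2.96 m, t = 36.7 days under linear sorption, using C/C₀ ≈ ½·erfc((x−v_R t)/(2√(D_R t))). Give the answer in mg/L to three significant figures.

5.29 mg/L

Retardation factor R = 1 + ρ_b·K_d/n = 1 + 2.00 × 2.3/0.24 = 20.17.
Sorption retards both mechanisms: v_R = v/R = 0.003654 m/day, D_R = D/R = 0.05900 m²/day.
v_R·t = 0.003654 × 36.7 = 0.1341018 m; 2√(D_R t) = 2.943 m; argument = (2.96 − 0.1341018)/2.943 = 0.9602.
C = C₀ × ½·erfc(0.9602) = 60.6 × 0.08724 = 5.29 mg/L.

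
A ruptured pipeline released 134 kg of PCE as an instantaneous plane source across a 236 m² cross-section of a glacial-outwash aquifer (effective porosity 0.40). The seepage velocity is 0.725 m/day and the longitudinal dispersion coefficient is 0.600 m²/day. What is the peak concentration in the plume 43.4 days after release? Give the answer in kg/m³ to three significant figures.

0.0785 kg/m³

The peak of an instantaneous 1D plume sits at x = vt; there the Gaussian factor is 1 and C_max = M/(n_e·A·√(4πDt)), where n_e·A is the pore area the mass is dissolved in.
√(4πDt) = √(4π × 0.600 × 43.4) = 18.09 m, so C_max = 134/(0.40 × 236 × 18.09) = 0.0785 kg/m³.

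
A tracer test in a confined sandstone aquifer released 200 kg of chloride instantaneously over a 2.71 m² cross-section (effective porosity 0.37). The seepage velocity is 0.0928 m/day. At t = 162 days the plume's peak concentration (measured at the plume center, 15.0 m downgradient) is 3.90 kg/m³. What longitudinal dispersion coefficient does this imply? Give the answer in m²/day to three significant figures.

At the plume center C_max = M/(n_e·A·√(4πDt)), so D = M²/(4πt·(n_e·A·C_max)²).
n_e·A·C_max = 0.37 × 2.71 × 3.90 = 3.911 kg/m.
D = 200²/(4π × 162 × 3.911²) = 1.28 m²/day.

1.28 m²/day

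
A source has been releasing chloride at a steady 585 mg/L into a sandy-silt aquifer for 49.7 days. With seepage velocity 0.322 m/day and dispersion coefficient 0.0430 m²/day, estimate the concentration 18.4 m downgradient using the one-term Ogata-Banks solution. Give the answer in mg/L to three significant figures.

72.1 mg/L

For a continuous step input, C/C₀ ≈ ½·erfc((x−vt)/(2√(Dt))).
vt = 0.322 × 49.7 = 16.0034 m and 2√(Dt) = 2√(0.0430 × 49.7) = 2.924 m.
Argument (x−vt)/(2√(Dt)) = (18.4 − 16.0034)/2.924 = 0.8196; ½·erfc(0.8196) = 0.1232.
C = 585 × 0.1232 = 72.1 mg/L.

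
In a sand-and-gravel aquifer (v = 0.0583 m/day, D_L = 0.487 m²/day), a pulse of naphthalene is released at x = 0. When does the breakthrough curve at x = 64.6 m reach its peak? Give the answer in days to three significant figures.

974 days

For the 1D instantaneous-source solution, setting ∂C/∂t = 0 at fixed x gives v²t² + 2Dt − x² = 0, so t = (√(D² + v²x²) − D)/v².
√(D² + v²x²) = √(0.487² + 0.0583² × 64.6²) = 3.798; v² = 0.00339889.
t = (3.798 − 0.487)/0.00339889 = 974 days (vs. the pure-advection estimate x/v = 1110 d).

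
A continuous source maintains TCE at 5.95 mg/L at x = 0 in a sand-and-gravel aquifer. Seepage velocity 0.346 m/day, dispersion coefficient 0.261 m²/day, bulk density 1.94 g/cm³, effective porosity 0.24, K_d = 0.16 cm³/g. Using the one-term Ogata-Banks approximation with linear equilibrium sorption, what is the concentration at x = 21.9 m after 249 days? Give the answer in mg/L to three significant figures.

5.84 mg/L

Retardation factor R = 1 + ρ_b·K_d/n = 1 + 1.94 × 0.16/0.24 = 2.293.
Sorption retards both mechanisms: v_R = v/R = 0.1509 m/day, D_R = D/R = 0.1138 m²/day.
v_R·t = 0.1509 × 249 = 37.5741 m; 2√(D_R t) = 10.65 m; argument = (21.9 − 37.5741)/10.65 = -1.472.
C = C₀ × ½·erfc(-1.472) = 5.95 × 0.9813 = 5.84 mg/L.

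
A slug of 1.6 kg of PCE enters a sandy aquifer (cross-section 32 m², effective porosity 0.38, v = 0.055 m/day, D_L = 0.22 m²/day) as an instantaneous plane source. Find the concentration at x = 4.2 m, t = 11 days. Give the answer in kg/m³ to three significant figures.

0.00628 kg/m³

For an instantaneous plane source, C(x,t) = M/(n_e·A·√(4πDt)) · exp(−(x−vt)²/(4Dt)), with n_e·A the pore (flow) area.
Plume center vt = 0.055 × 11 = 0.605 m, so the well at 4.2 m is 3.595 m downgradient of the peak.
√(4πDt) = 5.515 m, giving peak height M/(n_e·A·√(4πDt)) = 1.6/(0.38 × 32 × 5.515) = 0.02386 kg/m³.
(x−vt)²/(4Dt) = (3.595)²/(4 × 0.22 × 11) = 1.335; exp(−1.335) = 0.2632.
C = 0.02386 × 0.2632 = 0.00628 kg/m³.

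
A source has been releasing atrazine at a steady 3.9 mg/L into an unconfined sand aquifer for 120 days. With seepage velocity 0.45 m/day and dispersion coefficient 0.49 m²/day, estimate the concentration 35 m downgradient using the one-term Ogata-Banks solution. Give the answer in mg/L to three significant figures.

3.74 mg/L

For a continuous step input, C/C₀ ≈ ½·erfc((x−vt)/(2√(Dt))).
vt = 0.45 × 120 = 54 m and 2√(Dt) = 2√(0.49 × 120) = 15.34 m.
Argument (x−vt)/(2√(Dt)) = (35 − 54)/15.34 = -1.239; ½·erfc(-1.239) = 0.9601.
C = 3.9 × 0.9601 = 3.74 mg/L.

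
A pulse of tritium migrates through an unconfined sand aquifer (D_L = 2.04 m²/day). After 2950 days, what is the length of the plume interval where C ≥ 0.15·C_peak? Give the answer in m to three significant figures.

The plume is Gaussian with σ = √(2Dt) = √(2 × 2.04 × 2950) = 109.7 m.
C/C_peak = exp(−Δx²/(2σ²)) = 0.15 ⇒ Δx = σ·√(−2 ln 0.15) = 109.7 × 1.948 = 213.7 m.
Width = 2Δx = 427 m.

427 m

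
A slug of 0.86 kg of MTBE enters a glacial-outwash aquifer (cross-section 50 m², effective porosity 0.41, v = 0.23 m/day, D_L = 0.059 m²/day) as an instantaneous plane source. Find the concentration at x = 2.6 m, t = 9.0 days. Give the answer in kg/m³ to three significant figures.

For an instantaneous plane source, C(x,t) = M/(n_e·A·√(4πDt)) · exp(−(x−vt)²/(4Dt)), with n_e·A the pore (flow) area.
Plume center vt = 0.23 × 9.0 = 2.07 m, so the well at 2.6 m is 0.53 m downgradient of the peak.
√(4πDt) = 2.583 m, giving peak height M/(n_e·A·√(4πDt)) = 0.86/(0.41 × 50 × 2.583) = 0.01624 kg/m³.
(x−vt)²/(4Dt) = (0.53)²/(4 × 0.059 × 9.0) = 0.1323; exp(−0.1323) = 0.8761.
C = 0.01624 × 0.8761 = 0.0142 kg/m³.

0.0142 kg/m³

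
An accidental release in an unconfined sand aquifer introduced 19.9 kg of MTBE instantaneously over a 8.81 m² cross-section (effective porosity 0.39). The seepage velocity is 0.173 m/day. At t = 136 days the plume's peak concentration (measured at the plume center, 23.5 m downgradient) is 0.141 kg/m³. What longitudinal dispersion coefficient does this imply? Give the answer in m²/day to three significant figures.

At the plume center C_max = M/(n_e·A·√(4πDt)), so D = M²/(4πt·(n_e·A·C_max)²).
n_e·A·C_max = 0.39 × 8.81 × 0.141 = 0.4845 kg/m.
D = 19.9²/(4π × 136 × 0.4845²) = 0.987 m²/day.

0.987 m²/day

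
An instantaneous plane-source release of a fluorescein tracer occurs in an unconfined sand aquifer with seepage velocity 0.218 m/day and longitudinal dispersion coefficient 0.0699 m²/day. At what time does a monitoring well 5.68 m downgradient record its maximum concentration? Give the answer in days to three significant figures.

For the 1D instantaneous-source solution, setting ∂C/∂t = 0 at fixed x gives v²t² + 2Dt − x² = 0, so t = (√(D² + v²x²) − D)/v².
√(D² + v²x²) = √(0.0699² + 0.218² × 5.68²) = 1.240; v² = 0.047524.
t = (1.240 − 0.0699)/0.047524 = 24.6 days (vs. the pure-advection estimate x/v = 26.1 d).

24.6 days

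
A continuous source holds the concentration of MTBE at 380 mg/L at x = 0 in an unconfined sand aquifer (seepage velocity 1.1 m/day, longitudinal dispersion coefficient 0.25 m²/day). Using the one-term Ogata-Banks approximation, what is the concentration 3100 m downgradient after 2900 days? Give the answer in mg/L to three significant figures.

377 mg/L

For a continuous step input, C/C₀ ≈ ½·erfc((x−vt)/(2√(Dt))).
vt = 1.1 × 2900 = 3190 m and 2√(Dt) = 2√(0.25 × 2900) = 53.85 m.
Argument (x−vt)/(2√(Dt)) = (3100 − 3190)/53.85 = -1.671; ½·erfc(-1.671) = 0.9909.
C = 380 × 0.9909 = 377 mg/L.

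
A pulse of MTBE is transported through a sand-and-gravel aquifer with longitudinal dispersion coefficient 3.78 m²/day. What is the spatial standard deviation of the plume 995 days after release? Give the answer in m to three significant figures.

86.7 m

Dispersive spreading gives a Gaussian with σ² = 2Dt; advection only shifts the center.
σ = √(2 × 3.78 × 995) = 86.7 m.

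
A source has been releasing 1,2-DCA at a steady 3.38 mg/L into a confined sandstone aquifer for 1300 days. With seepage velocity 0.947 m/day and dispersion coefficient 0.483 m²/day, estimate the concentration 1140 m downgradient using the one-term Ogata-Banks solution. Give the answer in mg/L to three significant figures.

3.36 mg/L

For a continuous step input, C/C₀ ≈ ½·erfc((x−vt)/(2√(Dt))).
vt = 0.947 × 1300 = 1231.1 m and 2√(Dt) = 2√(0.483 × 1300) = 50.12 m.
Argument (x−vt)/(2√(Dt)) = (1140 − 1231.1)/50.12 = -1.818; ½·erfc(-1.818) = 0.9949.
C = 3.38 × 0.9949 = 3.36 mg/L.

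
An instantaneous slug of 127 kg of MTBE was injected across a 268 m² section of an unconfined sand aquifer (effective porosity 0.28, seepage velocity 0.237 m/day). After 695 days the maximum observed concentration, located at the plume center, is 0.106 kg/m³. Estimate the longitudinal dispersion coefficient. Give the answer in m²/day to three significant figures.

At the plume center C_max = M/(n_e·A·√(4πDt)), so D = M²/(4πt·(n_e·A·C_max)²).
n_e·A·C_max = 0.28 × 268 × 0.106 = 7.954 kg/m.
D = 127²/(4π × 695 × 7.954²) = 0.0292 m²/day.

0.0292 m²/day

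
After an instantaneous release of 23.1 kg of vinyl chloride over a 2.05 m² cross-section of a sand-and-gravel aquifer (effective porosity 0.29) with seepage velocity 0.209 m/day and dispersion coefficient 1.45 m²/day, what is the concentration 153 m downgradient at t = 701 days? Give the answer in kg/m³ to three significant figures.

For an instantaneous plane source, C(x,t) = M/(n_e·A·√(4πDt)) · exp(−(x−vt)²/(4Dt)), with n_e·A the pore (flow) area.
Plume center vt = 0.209 × 701 = 146.509 m, so the well at 153 m is 6.491 m downgradient of the peak.
√(4πDt) = 113.0 m, giving peak height M/(n_e·A·√(4πDt)) = 23.1/(0.29 × 2.05 × 113.0) = 0.3439 kg/m³.
(x−vt)²/(4Dt) = (6.491)²/(4 × 1.45 × 701) = 0.01036; exp(−0.01036) = 0.9897.
C = 0.3439 × 0.9897 = 0.340 kg/m³.

0.340 kg/m³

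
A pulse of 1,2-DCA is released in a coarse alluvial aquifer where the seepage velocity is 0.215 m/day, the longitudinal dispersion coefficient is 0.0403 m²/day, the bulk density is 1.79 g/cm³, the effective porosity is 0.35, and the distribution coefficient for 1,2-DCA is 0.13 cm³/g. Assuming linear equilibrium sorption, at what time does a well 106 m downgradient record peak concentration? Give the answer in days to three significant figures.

Retardation factor R = 1 + ρ_b·K_d/n = 1 + 1.79 × 0.13/0.35 = 1.665.
Sorption retards both mechanisms: v_R = v/R = 0.1291 m/day, D_R = D/R = 0.02420 m²/day.
Peak time from v_R²t² + 2D_R t − x² = 0: t = (√(D_R² + v_R²x²) − D_R)/v_R².
√(D_R² + v_R²x²) = √(0.02420² + 0.1291² × 106²) = 13.68; v_R² = 0.01667.
t = (13.68 − 0.02420)/0.01667 = 819 days.

819 days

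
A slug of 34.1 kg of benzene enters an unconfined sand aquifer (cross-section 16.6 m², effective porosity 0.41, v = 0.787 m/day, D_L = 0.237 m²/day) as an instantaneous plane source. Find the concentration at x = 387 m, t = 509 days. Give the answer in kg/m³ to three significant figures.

0.0878 kg/m³

For an instantaneous plane source, C(x,t) = M/(n_e·A·√(4πDt)) · exp(−(x−vt)²/(4Dt)), with n_e·A the pore (flow) area.
Plume center vt = 0.787 × 509 = 400.583 m, so the well at 387 m is 13.583 m upgradient of the peak.
√(4πDt) = 38.93 m, giving peak height M/(n_e·A·√(4πDt)) = 34.1/(0.41 × 16.6 × 38.93) = 0.1287 kg/m³.
(x−vt)²/(4Dt) = (-13.583)²/(4 × 0.237 × 509) = 0.3824; exp(−0.3824) = 0.6822.
C = 0.1287 × 0.6822 = 0.0878 kg/m³.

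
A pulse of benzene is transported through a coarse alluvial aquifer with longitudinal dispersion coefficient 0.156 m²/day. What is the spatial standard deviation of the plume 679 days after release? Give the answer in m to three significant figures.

Dispersive spreading gives a Gaussian with σ² = 2Dt; advection only shifts the center.
σ = √(2 × 0.156 × 679) = 14.6 m.

14.6 m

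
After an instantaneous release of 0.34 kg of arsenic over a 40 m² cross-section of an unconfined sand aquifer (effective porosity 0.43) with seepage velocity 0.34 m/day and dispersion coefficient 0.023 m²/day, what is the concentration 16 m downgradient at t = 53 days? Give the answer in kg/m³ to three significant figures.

0.00219 kg/m³

For an instantaneous plane source, C(x,t) = M/(n_e·A·√(4πDt)) · exp(−(x−vt)²/(4Dt)), with n_e·A the pore (flow) area.
Plume center vt = 0.34 × 53 = 18.02 m, so the well at 16 m is 2.02 m upgradient of the peak.
√(4πDt) = 3.914 m, giving peak height M/(n_e·A·√(4πDt)) = 0.34/(0.43 × 40 × 3.914) = 0.005050 kg/m³.
(x−vt)²/(4Dt) = (-2.02)²/(4 × 0.023 × 53) = 0.8368; exp(−0.8368) = 0.4331.
C = 0.005050 × 0.4331 = 0.00219 kg/m³.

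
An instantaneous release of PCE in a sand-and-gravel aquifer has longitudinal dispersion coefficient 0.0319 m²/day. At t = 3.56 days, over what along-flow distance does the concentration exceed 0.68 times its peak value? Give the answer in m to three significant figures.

The plume is Gaussian with σ = √(2Dt) = √(2 × 0.0319 × 3.56) = 0.4766 m.
C/C_peak = exp(−Δx²/(2σ²)) = 0.68 ⇒ Δx = σ·√(−2 ln 0.68) = 0.4766 × 0.8783 = 0.4186 m.
Width = 2Δx = 0.837 m.

0.837 m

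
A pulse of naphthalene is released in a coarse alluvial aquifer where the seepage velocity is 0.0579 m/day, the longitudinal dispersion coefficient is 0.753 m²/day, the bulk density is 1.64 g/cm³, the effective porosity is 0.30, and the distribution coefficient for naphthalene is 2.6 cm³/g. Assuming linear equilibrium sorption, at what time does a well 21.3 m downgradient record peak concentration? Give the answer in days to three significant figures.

3140 days

Retardation factor R = 1 + ρ_b·K_d/n = 1 + 1.64 × 2.6/0.30 = 15.21.
Sorption retards both mechanisms: v_R = v/R = 0.003807 m/day, D_R = D/R = 0.04951 m²/day.
Peak time from v_R²t² + 2D_R t − x² = 0: t = (√(D_R² + v_R²x²) − D_R)/v_R².
√(D_R² + v_R²x²) = √(0.04951² + 0.003807² × 21.3²) = 0.09501; v_R² = 1.449e-05.
t = (0.09501 − 0.04951)/1.449e-05 = 3140 days.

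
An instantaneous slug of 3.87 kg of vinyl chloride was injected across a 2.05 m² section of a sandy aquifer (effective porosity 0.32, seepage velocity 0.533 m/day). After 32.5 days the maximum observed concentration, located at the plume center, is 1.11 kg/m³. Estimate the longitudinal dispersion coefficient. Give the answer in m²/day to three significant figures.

At the plume center C_max = M/(n_e·A·√(4πDt)), so D = M²/(4πt·(n_e·A·C_max)²).
n_e·A·C_max = 0.32 × 2.05 × 1.11 = 0.7282 kg/m.
D = 3.87²/(4π × 32.5 × 0.7282²) = 0.0692 m²/day.

0.0692 m²/day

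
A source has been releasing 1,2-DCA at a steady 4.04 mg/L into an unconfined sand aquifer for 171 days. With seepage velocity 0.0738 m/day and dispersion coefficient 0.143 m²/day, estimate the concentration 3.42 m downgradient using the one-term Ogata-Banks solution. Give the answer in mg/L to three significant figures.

3.66 mg/L

For a continuous step input, C/C₀ ≈ ½·erfc((x−vt)/(2√(Dt))).
vt = 0.0738 × 171 = 12.6198 m and 2√(Dt) = 2√(0.143 × 171) = 9.890 m.
Argument (x−vt)/(2√(Dt)) = (3.42 − 12.6198)/9.890 = -0.9302; ½·erfc(-0.9302) = 0.9058.
C = 4.04 × 0.9058 = 3.66 mg/L.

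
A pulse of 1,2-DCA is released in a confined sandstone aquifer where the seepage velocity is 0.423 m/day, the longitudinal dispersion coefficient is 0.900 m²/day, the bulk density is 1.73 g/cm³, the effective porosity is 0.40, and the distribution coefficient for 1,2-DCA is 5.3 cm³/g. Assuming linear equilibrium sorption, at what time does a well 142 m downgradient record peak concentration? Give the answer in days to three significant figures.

Retardation factor R = 1 + ρ_b·K_d/n = 1 + 1.73 × 5.3/0.40 = 23.92.
Sorption retards both mechanisms: v_R = v/R = 0.01768 m/day, D_R = D/R = 0.03763 m²/day.
Peak time from v_R²t² + 2D_R t − x² = 0: t = (√(D_R² + v_R²x²) − D_R)/v_R².
√(D_R² + v_R²x²) = √(0.03763² + 0.01768² × 142²) = 2.511; v_R² = 0.0003126.
t = (2.511 − 0.03763)/0.0003126 = 7910 days.

7910 days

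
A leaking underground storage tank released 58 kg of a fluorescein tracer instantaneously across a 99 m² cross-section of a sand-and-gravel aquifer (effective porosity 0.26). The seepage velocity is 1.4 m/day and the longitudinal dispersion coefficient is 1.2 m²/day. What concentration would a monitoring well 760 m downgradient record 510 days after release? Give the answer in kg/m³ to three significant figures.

For an instantaneous plane source, C(x,t) = M/(n_e·A·√(4πDt)) · exp(−(x−vt)²/(4Dt)), with n_e·A the pore (flow) area.
Plume center vt = 1.4 × 510 = 714 m, so the well at 760 m is 46 m downgradient of the peak.
√(4πDt) = 87.70 m, giving peak height M/(n_e·A·√(4πDt)) = 58/(0.26 × 99 × 87.70) = 0.02569 kg/m³.
(x−vt)²/(4Dt) = (46)²/(4 × 1.2 × 510) = 0.8644; exp(−0.8644) = 0.4213.
C = 0.02569 × 0.4213 = 0.0108 kg/m³.

0.0108 kg/m³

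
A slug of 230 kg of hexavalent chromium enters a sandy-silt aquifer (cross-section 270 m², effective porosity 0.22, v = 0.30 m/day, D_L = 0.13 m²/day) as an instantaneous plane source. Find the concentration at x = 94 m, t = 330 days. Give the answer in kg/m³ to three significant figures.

For an instantaneous plane source, C(x,t) = M/(n_e·A·√(4πDt)) · exp(−(x−vt)²/(4Dt)), with n_e·A the pore (flow) area.
Plume center vt = 0.30 × 330 = 99 m, so the well at 94 m is 5 m upgradient of the peak.
√(4πDt) = 23.22 m, giving peak height M/(n_e·A·√(4πDt)) = 230/(0.22 × 270 × 23.22) = 0.1668 kg/m³.
(x−vt)²/(4Dt) = (-5)²/(4 × 0.13 × 330) = 0.1457; exp(−0.1457) = 0.8644.
C = 0.1668 × 0.8644 = 0.144 kg/m³.

0.144 kg/m³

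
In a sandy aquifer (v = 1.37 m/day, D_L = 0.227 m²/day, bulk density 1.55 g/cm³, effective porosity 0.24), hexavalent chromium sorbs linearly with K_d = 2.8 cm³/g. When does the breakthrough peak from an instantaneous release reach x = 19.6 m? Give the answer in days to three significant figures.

271 days

Retardation factor R = 1 + ρ_b·K_d/n = 1 + 1.55 × 2.8/0.24 = 19.08.
Sorption retards both mechanisms: v_R = v/R = 0.07180 m/day, D_R = D/R = 0.01190 m²/day.
Peak time from v_R²t² + 2D_R t − x² = 0: t = (√(D_R² + v_R²x²) − D_R)/v_R².
√(D_R² + v_R²x²) = √(0.01190² + 0.07180² × 19.6²) = 1.407; v_R² = 0.005155.
t = (1.407 − 0.01190)/0.005155 = 271 days.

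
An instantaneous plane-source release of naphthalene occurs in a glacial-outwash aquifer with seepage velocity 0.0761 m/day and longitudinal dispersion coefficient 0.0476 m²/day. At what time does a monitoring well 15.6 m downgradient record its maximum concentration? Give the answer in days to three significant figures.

For the 1D instantaneous-source solution, setting ∂C/∂t = 0 at fixed x gives v²t² + 2Dt − x² = 0, so t = (√(D² + v²x²) − D)/v².
√(D² + v²x²) = √(0.0476² + 0.0761² × 15.6²) = 1.188; v² = 0.00579121.
t = (1.188 − 0.0476)/0.00579121 = 197 days (vs. the pure-advection estimate x/v = 205 d).

197 days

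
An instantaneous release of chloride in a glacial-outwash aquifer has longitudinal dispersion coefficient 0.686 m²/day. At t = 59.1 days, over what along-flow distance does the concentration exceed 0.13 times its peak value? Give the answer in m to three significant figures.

The plume is Gaussian with σ = √(2Dt) = √(2 × 0.686 × 59.1) = 9.005 m.
C/C_peak = exp(−Δx²/(2σ²)) = 0.13 ⇒ Δx = σ·√(−2 ln 0.13) = 9.005 × 2.020 = 18.19 m.
Width = 2Δx = 36.4 m.

36.4 m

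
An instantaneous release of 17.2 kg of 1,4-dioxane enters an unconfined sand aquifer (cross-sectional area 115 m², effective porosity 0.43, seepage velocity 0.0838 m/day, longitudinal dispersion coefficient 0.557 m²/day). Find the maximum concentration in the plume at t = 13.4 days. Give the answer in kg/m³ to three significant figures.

The peak of an instantaneous 1D plume sits at x = vt; there the Gaussian factor is 1 and C_max = M/(n_e·A·√(4πDt)), where n_e·A is the pore area the mass is dissolved in.
√(4πDt) = √(4π × 0.557 × 13.4) = 9.685 m, so C_max = 17.2/(0.43 × 115 × 9.685) = 0.0359 kg/m³.

0.0359 kg/m³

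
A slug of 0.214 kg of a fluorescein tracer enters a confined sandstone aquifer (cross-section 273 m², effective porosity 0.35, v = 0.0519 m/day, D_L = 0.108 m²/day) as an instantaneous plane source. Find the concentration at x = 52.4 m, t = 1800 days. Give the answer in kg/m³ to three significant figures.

For an instantaneous plane source, C(x,t) = M/(n_e·A·√(4πDt)) · exp(−(x−vt)²/(4Dt)), with n_e·A the pore (flow) area.
Plume center vt = 0.0519 × 1800 = 93.42 m, so the well at 52.4 m is 41.02 m upgradient of the peak.
√(4πDt) = 49.43 m, giving peak height M/(n_e·A·√(4πDt)) = 0.214/(0.35 × 273 × 49.43) = 4.531e-05 kg/m³.
(x−vt)²/(4Dt) = (-41.02)²/(4 × 0.108 × 1800) = 2.164; exp(−2.164) = 0.1149.
C = 4.531e-05 × 0.1149 = 5.21e-06 kg/m³.

5.21e-06 kg/m³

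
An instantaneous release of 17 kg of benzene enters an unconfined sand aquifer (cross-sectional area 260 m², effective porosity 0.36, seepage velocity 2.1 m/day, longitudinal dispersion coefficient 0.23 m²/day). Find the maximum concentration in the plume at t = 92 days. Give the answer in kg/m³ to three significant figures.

The peak of an instantaneous 1D plume sits at x = vt; there the Gaussian factor is 1 and C_max = M/(n_e·A·√(4πDt)), where n_e·A is the pore area the mass is dissolved in.
√(4πDt) = √(4π × 0.23 × 92) = 16.31 m, so C_max = 17/(0.36 × 260 × 16.31) = 0.0111 kg/m³.

0.0111 kg/m³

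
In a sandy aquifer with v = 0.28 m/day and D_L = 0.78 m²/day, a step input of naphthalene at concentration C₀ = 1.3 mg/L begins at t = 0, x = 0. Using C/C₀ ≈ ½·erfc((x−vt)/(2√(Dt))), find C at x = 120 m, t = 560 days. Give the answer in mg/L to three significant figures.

For a continuous step input, C/C₀ ≈ ½·erfc((x−vt)/(2√(Dt))).
vt = 0.28 × 560 = 156.8 m and 2√(Dt) = 2√(0.78 × 560) = 41.80 m.
Argument (x−vt)/(2√(Dt)) = (120 − 156.8)/41.80 = -0.8804; ½·erfc(-0.8804) = 0.8934.
C = 1.3 × 0.8934 = 1.16 mg/L.

1.16 mg/L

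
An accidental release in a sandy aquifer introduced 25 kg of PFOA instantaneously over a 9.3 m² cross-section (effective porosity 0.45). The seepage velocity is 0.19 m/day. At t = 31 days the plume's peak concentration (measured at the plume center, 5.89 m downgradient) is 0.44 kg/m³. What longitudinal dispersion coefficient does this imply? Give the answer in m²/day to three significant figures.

At the plume center C_max = M/(n_e·A·√(4πDt)), so D = M²/(4πt·(n_e·A·C_max)²).
n_e·A·C_max = 0.45 × 9.3 × 0.44 = 1.841 kg/m.
D = 25²/(4π × 31 × 1.841²) = 0.473 m²/day.

0.473 m²/day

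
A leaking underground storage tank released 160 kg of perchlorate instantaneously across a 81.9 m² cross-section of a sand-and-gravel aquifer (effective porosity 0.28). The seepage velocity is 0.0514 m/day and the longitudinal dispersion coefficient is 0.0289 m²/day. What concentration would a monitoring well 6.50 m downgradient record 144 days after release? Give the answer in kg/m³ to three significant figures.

0.919 kg/m³

For an instantaneous plane source, C(x,t) = M/(n_e·A·√(4πDt)) · exp(−(x−vt)²/(4Dt)), with n_e·A the pore (flow) area.
Plume center vt = 0.0514 × 144 = 7.4016 m, so the well at 6.50 m is 0.9016 m upgradient of the peak.
√(4πDt) = 7.232 m, giving peak height M/(n_e·A·√(4πDt)) = 160/(0.28 × 81.9 × 7.232) = 0.9648 kg/m³.
(x−vt)²/(4Dt) = (-0.9016)²/(4 × 0.0289 × 144) = 0.04883; exp(−0.04883) = 0.9523.
C = 0.9648 × 0.9523 = 0.919 kg/m³.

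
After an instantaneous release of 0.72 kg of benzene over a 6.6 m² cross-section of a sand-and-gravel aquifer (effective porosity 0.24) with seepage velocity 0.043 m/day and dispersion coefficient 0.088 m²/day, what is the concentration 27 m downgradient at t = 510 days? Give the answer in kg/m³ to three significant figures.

For an instantaneous plane source, C(x,t) = M/(n_e·A·√(4πDt)) · exp(−(x−vt)²/(4Dt)), with n_e·A the pore (flow) area.
Plume center vt = 0.043 × 510 = 21.93 m, so the well at 27 m is 5.07 m downgradient of the peak.
√(4πDt) = 23.75 m, giving peak height M/(n_e·A·√(4πDt)) = 0.72/(0.24 × 6.6 × 23.75) = 0.01914 kg/m³.
(x−vt)²/(4Dt) = (5.07)²/(4 × 0.088 × 510) = 0.1432; exp(−0.1432) = 0.8666.
C = 0.01914 × 0.8666 = 0.0166 kg/m³.

0.0166 kg/m³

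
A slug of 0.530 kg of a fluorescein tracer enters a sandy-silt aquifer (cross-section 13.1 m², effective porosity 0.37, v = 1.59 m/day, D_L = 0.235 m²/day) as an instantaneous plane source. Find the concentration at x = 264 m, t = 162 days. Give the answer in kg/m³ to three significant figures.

For an instantaneous plane source, C(x,t) = M/(n_e·A·√(4πDt)) · exp(−(x−vt)²/(4Dt)), with n_e·A the pore (flow) area.
Plume center vt = 1.59 × 162 = 257.58 m, so the well at 264 m is 6.42 m downgradient of the peak.
√(4πDt) = 21.87 m, giving peak height M/(n_e·A·√(4πDt)) = 0.530/(0.37 × 13.1 × 21.87) = 0.005000 kg/m³.
(x−vt)²/(4Dt) = (6.42)²/(4 × 0.235 × 162) = 0.2707; exp(−0.2707) = 0.7628.
C = 0.005000 × 0.7628 = 0.00381 kg/m³.

0.00381 kg/m³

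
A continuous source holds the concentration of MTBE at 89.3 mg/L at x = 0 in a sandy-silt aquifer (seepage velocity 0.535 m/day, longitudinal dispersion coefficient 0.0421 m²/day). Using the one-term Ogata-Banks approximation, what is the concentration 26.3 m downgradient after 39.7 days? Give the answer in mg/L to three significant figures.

For a continuous step input, C/C₀ ≈ ½·erfc((x−vt)/(2√(Dt))).
vt = 0.535 × 39.7 = 21.2395 m and 2√(Dt) = 2√(0.0421 × 39.7) = 2.586 m.
Argument (x−vt)/(2√(Dt)) = (26.3 − 21.2395)/2.586 = 1.957; ½·erfc(1.957) = 0.002823.
C = 89.3 × 0.002823 = 0.252 mg/L.

0.252 mg/L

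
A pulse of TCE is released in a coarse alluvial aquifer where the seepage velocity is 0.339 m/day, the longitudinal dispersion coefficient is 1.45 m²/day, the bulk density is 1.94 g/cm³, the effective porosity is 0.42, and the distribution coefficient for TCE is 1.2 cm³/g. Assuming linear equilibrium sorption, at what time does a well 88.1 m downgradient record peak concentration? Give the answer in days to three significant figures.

Retardation factor R = 1 + ρ_b·K_d/n = 1 + 1.94 × 1.2/0.42 = 6.543.
Sorption retards both mechanisms: v_R = v/R = 0.05181 m/day, D_R = D/R = 0.2216 m²/day.
Peak time from v_R²t² + 2D_R t − x² = 0: t = (√(D_R² + v_R²x²) − D_R)/v_R².
√(D_R² + v_R²x²) = √(0.2216² + 0.05181² × 88.1²) = 4.570; v_R² = 0.002684.
t = (4.570 − 0.2216)/0.002684 = 1620 days.

1620 days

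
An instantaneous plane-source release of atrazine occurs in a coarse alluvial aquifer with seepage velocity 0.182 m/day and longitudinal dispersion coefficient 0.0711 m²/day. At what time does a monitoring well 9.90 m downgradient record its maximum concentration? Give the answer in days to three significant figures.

For the 1D instantaneous-source solution, setting ∂C/∂t = 0 at fixed x gives v²t² + 2Dt − x² = 0, so t = (√(D² + v²x²) − D)/v².
√(D² + v²x²) = √(0.0711² + 0.182² × 9.90²) = 1.803; v² = 0.033124.
t = (1.803 − 0.0711)/0.033124 = 52.3 days (vs. the pure-advection estimate x/v = 54.4 d).

52.3 days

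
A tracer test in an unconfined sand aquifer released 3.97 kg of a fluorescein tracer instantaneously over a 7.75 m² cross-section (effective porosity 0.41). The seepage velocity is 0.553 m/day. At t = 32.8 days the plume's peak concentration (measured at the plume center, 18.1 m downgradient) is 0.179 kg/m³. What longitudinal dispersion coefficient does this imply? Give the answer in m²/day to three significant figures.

0.118 m²/day

At the plume center C_max = M/(n_e·A·√(4πDt)), so D = M²/(4πt·(n_e·A·C_max)²).
n_e·A·C_max = 0.41 × 7.75 × 0.179 = 0.5688 kg/m.
D = 3.97²/(4π × 32.8 × 0.5688²) = 0.118 m²/day.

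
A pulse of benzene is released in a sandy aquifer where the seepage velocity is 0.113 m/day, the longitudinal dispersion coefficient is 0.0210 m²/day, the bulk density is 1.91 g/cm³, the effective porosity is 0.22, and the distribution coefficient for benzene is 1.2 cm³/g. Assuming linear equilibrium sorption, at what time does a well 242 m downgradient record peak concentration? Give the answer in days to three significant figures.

Retardation factor R = 1 + ρ_b·K_d/n = 1 + 1.91 × 1.2/0.22 = 11.42.
Sorption retards both mechanisms: v_R = v/R = 0.009895 m/day, D_R = D/R = 0.001839 m²/day.
Peak time from v_R²t² + 2D_R t − x² = 0: t = (√(D_R² + v_R²x²) − D_R)/v_R².
√(D_R² + v_R²x²) = √(0.001839² + 0.009895² × 242²) = 2.395; v_R² = 9.791e-05.
t = (2.395 − 0.001839)/9.791e-05 = 24400 days.

24400 days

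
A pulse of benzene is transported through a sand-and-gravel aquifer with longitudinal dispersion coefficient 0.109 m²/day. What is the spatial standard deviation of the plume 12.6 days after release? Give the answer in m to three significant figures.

Dispersive spreading gives a Gaussian with σ² = 2Dt; advection only shifts the center.
σ = √(2 × 0.109 × 12.6) = 1.66 m.

1.66 m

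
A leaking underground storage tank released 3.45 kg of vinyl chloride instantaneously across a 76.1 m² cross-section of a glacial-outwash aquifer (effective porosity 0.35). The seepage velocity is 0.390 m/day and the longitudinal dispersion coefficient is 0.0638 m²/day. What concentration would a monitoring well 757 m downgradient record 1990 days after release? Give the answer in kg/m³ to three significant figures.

0.00158 kg/m³

For an instantaneous plane source, C(x,t) = M/(n_e·A·√(4πDt)) · exp(−(x−vt)²/(4Dt)), with n_e·A the pore (flow) area.
Plume center vt = 0.390 × 1990 = 776.1 m, so the well at 757 m is 19.1 m upgradient of the peak.
√(4πDt) = 39.94 m, giving peak height M/(n_e·A·√(4πDt)) = 3.45/(0.35 × 76.1 × 39.94) = 0.003243 kg/m³.
(x−vt)²/(4Dt) = (-19.1)²/(4 × 0.0638 × 1990) = 0.7183; exp(−0.7183) = 0.4876.
C = 0.003243 × 0.4876 = 0.00158 kg/m³.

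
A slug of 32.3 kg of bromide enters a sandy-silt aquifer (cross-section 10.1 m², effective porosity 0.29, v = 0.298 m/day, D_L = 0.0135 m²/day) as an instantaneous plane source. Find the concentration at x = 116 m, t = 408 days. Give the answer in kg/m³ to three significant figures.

0.322 kg/m³

For an instantaneous plane source, C(x,t) = M/(n_e·A·√(4πDt)) · exp(−(x−vt)²/(4Dt)), with n_e·A the pore (flow) area.
Plume center vt = 0.298 × 408 = 121.584 m, so the well at 116 m is 5.584 m upgradient of the peak.
√(4πDt) = 8.320 m, giving peak height M/(n_e·A·√(4πDt)) = 32.3/(0.29 × 10.1 × 8.320) = 1.325 kg/m³.
(x−vt)²/(4Dt) = (-5.584)²/(4 × 0.0135 × 408) = 1.415; exp(−1.415) = 0.2429.
C = 1.325 × 0.2429 = 0.322 kg/m³.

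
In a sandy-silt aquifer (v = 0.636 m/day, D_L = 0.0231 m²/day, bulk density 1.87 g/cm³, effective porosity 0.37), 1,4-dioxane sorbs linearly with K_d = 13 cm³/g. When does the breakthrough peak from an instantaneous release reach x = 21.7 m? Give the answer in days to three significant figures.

Retardation factor R = 1 + ρ_b·K_d/n = 1 + 1.87 × 13/0.37 = 66.70.
Sorption retards both mechanisms: v_R = v/R = 0.009535 m/day, D_R = D/R = 0.0003463 m²/day.
Peak time from v_R²t² + 2D_R t − x² = 0: t = (√(D_R² + v_R²x²) − D_R)/v_R².
√(D_R² + v_R²x²) = √(0.0003463² + 0.009535² × 21.7²) = 0.2069; v_R² = 9.092e-05.
t = (0.2069 − 0.0003463)/9.092e-05 = 2270 days.

2270 days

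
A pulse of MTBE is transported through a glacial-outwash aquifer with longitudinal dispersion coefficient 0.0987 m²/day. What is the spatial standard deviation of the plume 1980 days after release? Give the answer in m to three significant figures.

19.8 m

Dispersive spreading gives a Gaussian with σ² = 2Dt; advection only shifts the center.
σ = √(2 × 0.0987 × 1980) = 19.8 m.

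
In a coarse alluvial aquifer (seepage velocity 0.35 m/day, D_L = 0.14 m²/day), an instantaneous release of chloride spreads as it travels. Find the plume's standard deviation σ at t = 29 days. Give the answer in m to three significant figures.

2.85 m

Dispersive spreading gives a Gaussian with σ² = 2Dt; advection only shifts the center.
σ = √(2 × 0.14 × 29) = 2.85 m.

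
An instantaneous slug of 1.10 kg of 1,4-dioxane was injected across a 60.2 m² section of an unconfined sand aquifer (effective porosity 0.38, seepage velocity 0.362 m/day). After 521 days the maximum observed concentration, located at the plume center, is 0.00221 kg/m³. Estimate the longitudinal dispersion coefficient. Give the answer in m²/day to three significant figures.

0.0723 m²/day

At the plume center C_max = M/(n_e·A·√(4πDt)), so D = M²/(4πt·(n_e·A·C_max)²).
n_e·A·C_max = 0.38 × 60.2 × 0.00221 = 0.05056 kg/m.
D = 1.10²/(4π × 521 × 0.05056²) = 0.0723 m²/day.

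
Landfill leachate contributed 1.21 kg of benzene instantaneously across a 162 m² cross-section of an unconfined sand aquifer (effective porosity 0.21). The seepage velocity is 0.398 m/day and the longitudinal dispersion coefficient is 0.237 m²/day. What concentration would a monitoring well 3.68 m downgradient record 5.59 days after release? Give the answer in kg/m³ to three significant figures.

0.00585 kg/m³

For an instantaneous plane source, C(x,t) = M/(n_e·A·√(4πDt)) · exp(−(x−vt)²/(4Dt)), with n_e·A the pore (flow) area.
Plume center vt = 0.398 × 5.59 = 2.22482 m, so the well at 3.68 m is 1.45518 m downgradient of the peak.
√(4πDt) = 4.080 m, giving peak height M/(n_e·A·√(4πDt)) = 1.21/(0.21 × 162 × 4.080) = 0.008717 kg/m³.
(x−vt)²/(4Dt) = (1.45518)²/(4 × 0.237 × 5.59) = 0.3996; exp(−0.3996) = 0.6706.
C = 0.008717 × 0.6706 = 0.00585 kg/m³.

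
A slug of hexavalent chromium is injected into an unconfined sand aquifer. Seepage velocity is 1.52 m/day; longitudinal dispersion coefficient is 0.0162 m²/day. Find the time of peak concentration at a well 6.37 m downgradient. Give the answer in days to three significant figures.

For the 1D instantaneous-source solution, setting ∂C/∂t = 0 at fixed x gives v²t² + 2Dt − x² = 0, so t = (√(D² + v²x²) − D)/v².
√(D² + v²x²) = √(0.0162² + 1.52² × 6.37²) = 9.682; v² = 2.3104.
t = (9.682 − 0.0162)/2.3104 = 4.18 days (vs. the pure-advection estimate x/v = 4.19 d).

4.18 days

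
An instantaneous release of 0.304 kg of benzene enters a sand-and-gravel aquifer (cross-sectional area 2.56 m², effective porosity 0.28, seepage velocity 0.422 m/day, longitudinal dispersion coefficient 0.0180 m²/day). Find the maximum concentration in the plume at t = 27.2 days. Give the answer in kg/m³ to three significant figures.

0.171 kg/m³

The peak of an instantaneous 1D plume sits at x = vt; there the Gaussian factor is 1 and C_max = M/(n_e·A·√(4πDt)), where n_e·A is the pore area the mass is dissolved in.
√(4πDt) = √(4π × 0.0180 × 27.2) = 2.480 m, so C_max = 0.304/(0.28 × 2.56 × 2.480) = 0.171 kg/m³.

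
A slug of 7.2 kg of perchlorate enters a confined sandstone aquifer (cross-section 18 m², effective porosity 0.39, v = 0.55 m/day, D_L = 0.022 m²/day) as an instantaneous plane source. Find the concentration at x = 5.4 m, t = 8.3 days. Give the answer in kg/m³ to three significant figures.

0.261 kg/m³

For an instantaneous plane source, C(x,t) = M/(n_e·A·√(4πDt)) · exp(−(x−vt)²/(4Dt)), with n_e·A the pore (flow) area.
Plume center vt = 0.55 × 8.3 = 4.565 m, so the well at 5.4 m is 0.835 m downgradient of the peak.
√(4πDt) = 1.515 m, giving peak height M/(n_e·A·√(4πDt)) = 7.2/(0.39 × 18 × 1.515) = 0.6770 kg/m³.
(x−vt)²/(4Dt) = (0.835)²/(4 × 0.022 × 8.3) = 0.9546; exp(−0.9546) = 0.3850.
C = 0.6770 × 0.3850 = 0.261 kg/m³.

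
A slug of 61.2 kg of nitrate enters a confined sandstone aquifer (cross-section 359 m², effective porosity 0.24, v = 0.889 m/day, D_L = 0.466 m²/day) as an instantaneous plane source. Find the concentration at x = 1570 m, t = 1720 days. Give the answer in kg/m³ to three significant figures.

0.00420 kg/m³

For an instantaneous plane source, C(x,t) = M/(n_e·A·√(4πDt)) · exp(−(x−vt)²/(4Dt)), with n_e·A the pore (flow) area.
Plume center vt = 0.889 × 1720 = 1529.08 m, so the well at 1570 m is 40.92 m downgradient of the peak.
√(4πDt) = 100.4 m, giving peak height M/(n_e·A·√(4πDt)) = 61.2/(0.24 × 359 × 100.4) = 0.007075 kg/m³.
(x−vt)²/(4Dt) = (40.92)²/(4 × 0.466 × 1720) = 0.5223; exp(−0.5223) = 0.5932.
C = 0.007075 × 0.5932 = 0.00420 kg/m³.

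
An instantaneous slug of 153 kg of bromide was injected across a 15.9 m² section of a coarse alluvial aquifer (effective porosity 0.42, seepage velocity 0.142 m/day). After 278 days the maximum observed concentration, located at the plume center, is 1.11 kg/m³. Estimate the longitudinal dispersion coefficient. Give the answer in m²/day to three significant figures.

0.122 m²/day

At the plume center C_max = M/(n_e·A·√(4πDt)), so D = M²/(4πt·(n_e·A·C_max)²).
n_e·A·C_max = 0.42 × 15.9 × 1.11 = 7.413 kg/m.
D = 153²/(4π × 278 × 7.413²) = 0.122 m²/day.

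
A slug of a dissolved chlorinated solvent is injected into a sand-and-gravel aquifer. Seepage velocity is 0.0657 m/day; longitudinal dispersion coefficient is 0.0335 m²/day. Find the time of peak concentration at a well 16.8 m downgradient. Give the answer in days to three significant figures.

For the 1D instantaneous-source solution, setting ∂C/∂t = 0 at fixed x gives v²t² + 2Dt − x² = 0, so t = (√(D² + v²x²) − D)/v².
√(D² + v²x²) = √(0.0335² + 0.0657² × 16.8²) = 1.104; v² = 0.00431649.
t = (1.104 − 0.0335)/0.00431649 = 248 days (vs. the pure-advection estimate x/v = 256 d).

248 days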